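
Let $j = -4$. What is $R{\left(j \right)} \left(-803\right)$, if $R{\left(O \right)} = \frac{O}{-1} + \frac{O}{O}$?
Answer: $-4015$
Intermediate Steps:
$R{\left(O \right)} = 1 - O$ ($R{\left(O \right)} = O \left(-1\right) + 1 = - O + 1 = 1 - O$)
$R{\left(j \right)} \left(-803\right) = \left(1 - -4\right) \left(-803\right) = \left(1 + 4\right) \left(-803\right) = 5 \left(-803\right) = -4015$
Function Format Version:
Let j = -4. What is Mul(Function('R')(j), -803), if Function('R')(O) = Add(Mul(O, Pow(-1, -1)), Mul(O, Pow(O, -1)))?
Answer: -4015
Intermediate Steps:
Function('R')(O) = Add(1, Mul(-1, O)) (Function('R')(O) = Add(Mul(O, -1), 1) = Add(Mul(-1, O), 1) = Add(1, Mul(-1, O)))
Mul(Function('R')(j), -803) = Mul(Add(1, Mul(-1, -4)), -803) = Mul(Add(1, 4), -803) = Mul(5, -803) = -4015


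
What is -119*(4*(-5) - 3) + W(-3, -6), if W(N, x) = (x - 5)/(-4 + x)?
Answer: 27381/10 ≈ 2738.1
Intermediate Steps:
W(N, x) = (-5 + x)/(-4 + x)
-119*(4*(-5) - 3) + W(-3, -6) = -119*(4*(-5) - 3) + (-5 - 6)/(-4 - 6) = -119*(-20 - 3) - 11/(-10) = -119*(-23) - ⅒*(-11) = 2737 + 11/10 = 27381/10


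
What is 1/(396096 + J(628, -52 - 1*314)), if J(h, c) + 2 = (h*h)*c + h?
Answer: -1/143947822 ≈ -6.9470e-9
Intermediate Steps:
J(h, c) = -2 + h + c*h**2 (J(h, c) = -2 + ((h*h)*c + h) = -2 + (h**2*c + h) = -2 + (c*h**2 + h) = -2 + (h + c*h**2) = -2 + h + c*h**2)
1/(396096 + J(628, -52 - 1*314)) = 1/(396096 + (-2 + 628 + (-52 - 1*314)*628**2)) = 1/(396096 + (-2 + 628 + (-52 - 314)*394384)) = 1/(396096 + (-2 + 628 - 366*394384)) = 1/(396096 + (-2 + 628 - 144344544)) = 1/(396096 - 144343918) = 1/(-143947822) = -1/143947822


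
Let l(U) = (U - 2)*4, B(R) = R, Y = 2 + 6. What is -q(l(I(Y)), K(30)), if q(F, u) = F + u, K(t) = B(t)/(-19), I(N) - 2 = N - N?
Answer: 30/19 ≈ 1.5789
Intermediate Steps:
Y = 8
I(N) = 2 (I(N) = 2 + (N - N) = 2 + 0 = 2)
K(t) = -t/19 (K(t) = t/(-19) = t*(-1/19) = -t/19)
l(U) = -8 + 4*U (l(U) = (-2 + U)*4 = -8 + 4*U)
-q(l(I(Y)), K(30)) = -((-8 + 4*2) - 1/19*30) = -((-8 + 8) - 30/19) = -(0 - 30/19) = -1*(-30/19) = 30/19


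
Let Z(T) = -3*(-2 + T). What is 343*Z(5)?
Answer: -3087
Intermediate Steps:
Z(T) = 6 - 3*T
343*Z(5) = 343*(6 - 3*5) = 343*(6 - 15) = 343*(-9) = -3087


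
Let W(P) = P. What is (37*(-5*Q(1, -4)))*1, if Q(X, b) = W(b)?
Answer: 740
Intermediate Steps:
Q(X, b) = b
(37*(-5*Q(1, -4)))*1 = (37*(-5*(-4)))*1 = (37*20)*1 = 740*1 = 740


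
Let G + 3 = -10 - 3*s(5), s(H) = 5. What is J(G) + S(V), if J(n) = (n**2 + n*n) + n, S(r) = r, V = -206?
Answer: 1334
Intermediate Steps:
G = -28 (G = -3 + (-10 - 3*5) = -3 + (-10 - 15) = -3 - 25 = -28)
J(n) = n + 2*n**2 (J(n) = (n**2 + n**2) + n = 2*n**2 + n = n + 2*n**2)
J(G) + S(V) = -28*(1 + 2*(-28)) - 206 = -28*(1 - 56) - 206 = -28*(-55) - 206 = 1540 - 206 = 1334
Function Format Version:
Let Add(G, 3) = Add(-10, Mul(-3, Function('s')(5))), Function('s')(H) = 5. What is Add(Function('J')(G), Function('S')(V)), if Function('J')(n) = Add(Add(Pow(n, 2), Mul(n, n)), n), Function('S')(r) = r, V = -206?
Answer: 1334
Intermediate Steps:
G = -28 (G = Add(-3, Add(-10, Mul(-3, 5))) = Add(-3, Add(-10, -15)) = Add(-3, -25) = -28)
Function('J')(n) = Add(n, Mul(2, Pow(n, 2))) (Function('J')(n) = Add(Add(Pow(n, 2), Pow(n, 2)), n) = Add(Mul(2, Pow(n, 2)), n) = Add(n, Mul(2, Pow(n, 2))))
Add(Function('J')(G), Function('S')(V)) = Add(Mul(-28, Add(1, Mul(2, -28))), -206) = Add(Mul(-28, Add(1, -56)), -206) = Add(Mul(-28, -55), -206) = Add(1540, -206) = 1334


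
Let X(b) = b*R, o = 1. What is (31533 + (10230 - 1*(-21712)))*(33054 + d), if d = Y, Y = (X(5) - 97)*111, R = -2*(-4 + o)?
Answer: 1626039075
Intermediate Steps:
R = 6 (R = -2*(-4 + 1) = -2*(-3) = 6)
X(b) = 6*b (X(b) = b*6 = 6*b)
Y = -7437 (Y = (6*5 - 97)*111 = (30 - 97)*111 = -67*111 = -7437)
d = -7437
(31533 + (10230 - 1*(-21712)))*(33054 + d) = (31533 + (10230 - 1*(-21712)))*(33054 - 7437) = (31533 + (10230 + 21712))*25617 = (31533 + 31942)*25617 = 63475*25617 = 1626039075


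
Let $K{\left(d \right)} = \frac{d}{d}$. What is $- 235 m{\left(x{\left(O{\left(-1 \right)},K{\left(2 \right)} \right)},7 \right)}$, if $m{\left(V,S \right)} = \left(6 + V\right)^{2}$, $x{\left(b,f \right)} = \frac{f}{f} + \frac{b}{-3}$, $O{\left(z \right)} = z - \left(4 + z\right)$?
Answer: $- \frac{146875}{9} \approx -16319.0$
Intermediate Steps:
$K{\left(d \right)} = 1$
$O{\left(z \right)} = -4$
$x{\left(b,f \right)} = 1 - \frac{b}{3}$ ($x{\left(b,f \right)} = 1 + b \left(- \frac{1}{3}\right) = 1 - \frac{b}{3}$)
$- 235 m{\left(x{\left(O{\left(-1 \right)},K{\left(2 \right)} \right)},7 \right)} = - 235 \left(6 + \left(1 - - \frac{4}{3}\right)\right)^{2} = - 235 \left(6 + \left(1 + \frac{4}{3}\right)\right)^{2} = - 235 \left(6 + \frac{7}{3}\right)^{2} = - 235 \left(\frac{25}{3}\right)^{2} = \left(-235\right) \frac{625}{9} = - \frac{146875}{9}$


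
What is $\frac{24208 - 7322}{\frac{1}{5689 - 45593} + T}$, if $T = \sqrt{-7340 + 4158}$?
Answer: $- \frac{673818944}{5066791565313} - \frac{26888071141376 i \sqrt{3182}}{5066791565313} \approx -0.00013299 - 299.35 i$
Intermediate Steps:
$T = i \sqrt{3182}$ ($T = \sqrt{-3182} = i \sqrt{3182} \approx 56.409 i$)
$\frac{24208 - 7322}{\frac{1}{5689 - 45593} + T} = \frac{24208 - 7322}{\frac{1}{5689 - 45593} + i \sqrt{3182}} = \frac{16886}{\frac{1}{-39904} + i \sqrt{3182}} = \frac{16886}{- \frac{1}{39904} + i \sqrt{3182}}$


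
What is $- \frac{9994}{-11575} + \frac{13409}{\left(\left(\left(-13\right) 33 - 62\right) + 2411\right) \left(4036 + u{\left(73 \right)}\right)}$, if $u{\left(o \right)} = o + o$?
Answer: $\frac{16080286507}{18588153600} \approx 0.86508$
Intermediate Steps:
$u{\left(o \right)} = 2 o$
$- \frac{9994}{-11575} + \frac{13409}{\left(\left(\left(-13\right) 33 - 62\right) + 2411\right) \left(4036 + u{\left(73 \right)}\right)} = - \frac{9994}{-11575} + \frac{13409}{\left(\left(\left(-13\right) 33 - 62\right) + 2411\right) \left(4036 + 2 \cdot 73\right)} = \left(-9994\right) \left(- \frac{1}{11575}\right) + \frac{13409}{\left(\left(-429 - 62\right) + 2411\right) \left(4036 + 146\right)} = \frac{9994}{11575} + \frac{13409}{\left(-491 + 2411\right) 4182} = \frac{9994}{11575} + \frac{13409}{1920 \cdot 4182} = \frac{9994}{11575} + \frac{13409}{8029440} = \frac{16080286507}{18588153600}$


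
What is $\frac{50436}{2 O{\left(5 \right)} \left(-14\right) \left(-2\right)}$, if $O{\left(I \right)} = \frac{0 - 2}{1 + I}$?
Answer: $- \frac{37827}{14} \approx -2701.9$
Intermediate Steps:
$O{\left(I \right)} = - \frac{2}{1 + I}$
$\frac{50436}{2 O{\left(5 \right)} \left(-14\right) \left(-2\right)} = \frac{50436}{2 \left(- \frac{2}{1 + 5}\right) \left(-14\right) \left(-2\right)} = \frac{50436}{2 \left(- \frac{2}{6}\right) \left(-14\right) \left(-2\right)} = \frac{50436}{2 \left(\left(-2\right) \frac{1}{6}\right) \left(-14\right) \left(-2\right)} = \frac{50436}{2 \left(- \frac{1}{3}\right) \left(-14\right) \left(-2\right)} = \frac{50436}{\left(- \frac{2}{3}\right) \left(-14\right) \left(-2\right)} = \frac{50436}{\frac{28}{3} \left(-2\right)} = \frac{50436}{- \frac{56}{3}} = 50436 \left(- \frac{3}{56}\right) = - \frac{37827}{14}$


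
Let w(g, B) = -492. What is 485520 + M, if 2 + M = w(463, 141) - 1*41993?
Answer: 443033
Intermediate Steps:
M = -42487 (M = -2 + (-492 - 1*41993) = -2 + (-492 - 41993) = -2 - 42485 = -42487)
485520 + M = 485520 - 42487 = 443033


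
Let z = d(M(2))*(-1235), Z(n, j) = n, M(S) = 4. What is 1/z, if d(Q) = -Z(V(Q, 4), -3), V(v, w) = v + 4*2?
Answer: 1/14820 ≈ 6.7476e-5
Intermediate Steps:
V(v, w) = 8 + v (V(v, w) = v + 8 = 8 + v)
d(Q) = -8 - Q (d(Q) = -(8 + Q) = -8 - Q)
z = 14820 (z = (-8 - 1*4)*(-1235) = (-8 - 4)*(-1235) = -12*(-1235) = 14820)
1/z = 1/14820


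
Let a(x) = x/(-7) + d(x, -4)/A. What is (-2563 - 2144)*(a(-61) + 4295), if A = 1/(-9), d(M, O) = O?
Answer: -142989246/7 ≈ -2.0427e+7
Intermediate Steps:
A = -⅑ ≈ -0.11111
a(x) = 36 - x/7 (a(x) = x/(-7) - 4/(-⅑) = x*(-⅐) - 4*(-9) = -x/7 + 36 = 36 - x/7)
(-2563 - 2144)*(a(-61) + 4295) = (-2563 - 2144)*((36 - ⅐*(-61)) + 4295) = -4707*((36 + 61/7) + 4295) = -4707*(313/7 + 4295) = -4707*30378/7 = -142989246/7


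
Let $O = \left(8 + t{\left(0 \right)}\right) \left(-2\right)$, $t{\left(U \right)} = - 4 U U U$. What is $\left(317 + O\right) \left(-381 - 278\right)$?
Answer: $-198359$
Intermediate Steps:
$t{\left(U \right)} = - 4 U^{3}$ ($t{\left(U \right)} = - 4 U U^{2} = - 4 U^{3}$)
$O = -16$ ($O = \left(8 - 4 \cdot 0^{3}\right) \left(-2\right) = \left(8 - 0\right) \left(-2\right) = \left(8 + 0\right) \left(-2\right) = 8 \left(-2\right) = -16$)
$\left(317 + O\right) \left(-381 - 278\right) = \left(317 - 16\right) \left(-381 - 278\right) = 301 \left(-659\right) = -198359$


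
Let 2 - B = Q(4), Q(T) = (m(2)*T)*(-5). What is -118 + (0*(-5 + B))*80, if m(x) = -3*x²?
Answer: -118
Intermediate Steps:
Q(T) = 60*T (Q(T) = ((-3*2²)*T)*(-5) = ((-3*4)*T)*(-5) = -12*T*(-5) = 60*T)
B = -238 (B = 2 - 60*4 = 2 - 1*240 = 2 - 240 = -238)
-118 + (0*(-5 + B))*80 = -118 + (0*(-5 - 238))*80 = -118 + (0*(-243))*80 = -118 + 0*80 = -118 + 0 = -118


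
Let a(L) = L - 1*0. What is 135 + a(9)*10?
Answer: 225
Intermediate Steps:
a(L) = L (a(L) = L + 0 = L)
135 + a(9)*10 = 135 + 9*10 = 135 + 90 = 225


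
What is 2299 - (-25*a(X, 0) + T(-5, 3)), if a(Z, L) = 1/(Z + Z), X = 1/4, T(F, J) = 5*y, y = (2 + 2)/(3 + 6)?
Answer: 21121/9 ≈ 2346.8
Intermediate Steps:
y = 4/9 ≈ 0.44444
T(F, J) = 20/9 (T(F, J) = 5*(4/9) = 20/9)
X = 1/4 ≈ 0.25000
a(Z, L) = 1/(2*Z)
2299 - (-25*a(X, 0) + T(-5, 3)) = 2299 - (-25/(2*1/4) + 20/9) = 2299 - (-25*4/2 + 20/9) = 2299 - (-25*2 + 20/9) = 2299 - (-50 + 20/9) = 2299 - 1*(-430/9) = 2299 + 430/9 = 21121/9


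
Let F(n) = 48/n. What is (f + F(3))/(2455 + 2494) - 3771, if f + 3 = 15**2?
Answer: -2666063/707 ≈ -3771.0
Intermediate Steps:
f = 222 (f = -3 + 15**2 = -3 + 225 = 222)
(f + F(3))/(2455 + 2494) - 3771 = (222 + 48/3)/(2455 + 2494) - 3771 = (222 + 48*(1/3))/4949 - 3771 = (222 + 16)*(1/4949) - 3771 = 238*(1/4949) - 3771 = 34/707 - 3771 = -2666063/707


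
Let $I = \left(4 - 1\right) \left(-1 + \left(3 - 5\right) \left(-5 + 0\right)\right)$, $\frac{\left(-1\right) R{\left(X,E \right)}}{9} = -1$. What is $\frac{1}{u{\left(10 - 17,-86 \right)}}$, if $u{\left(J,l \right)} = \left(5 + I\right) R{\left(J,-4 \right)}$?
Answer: $\frac{1}{288} \approx 0.0034722$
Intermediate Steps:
$R{\left(X,E \right)} = 9$ ($R{\left(X,E \right)} = \left(-9\right) \left(-1\right) = 9$)
$I = 27$ ($I = 3 \left(-1 - -10\right) = 3 \left(-1 + 10\right) = 3 \cdot 9 = 27$)
$u{\left(J,l \right)} = 288$ ($u{\left(J,l \right)} = \left(5 + 27\right) 9 = 32 \cdot 9 = 288$)
$\frac{1}{u{\left(10 - 17,-86 \right)}} = \frac{1}{288}$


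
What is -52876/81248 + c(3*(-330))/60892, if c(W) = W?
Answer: -206260057/309209576 ≈ -0.66706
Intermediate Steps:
-52876/81248 + c(3*(-330))/60892 = -52876/81248 + (3*(-330))/60892 = -52876*1/81248 - 990*1/60892 = -13219/20312 - 495/30446 = -206260057/309209576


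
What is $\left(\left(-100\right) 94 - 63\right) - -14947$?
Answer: $5484$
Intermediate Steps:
$\left(\left(-100\right) 94 - 63\right) - -14947 = \left(-9400 - 63\right) + \left(-6031 + 20978\right) = -9463 + 14947 = 5484$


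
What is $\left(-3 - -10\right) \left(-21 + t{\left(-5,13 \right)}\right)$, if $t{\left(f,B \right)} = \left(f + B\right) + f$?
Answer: $-126$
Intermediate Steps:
$t{\left(f,B \right)} = B + 2 f$ ($t{\left(f,B \right)} = \left(B + f\right) + f = B + 2 f$)
$\left(-3 - -10\right) \left(-21 + t{\left(-5,13 \right)}\right) = \left(-3 - -10\right) \left(-21 + \left(13 + 2 \left(-5\right)\right)\right) = \left(-3 + 10\right) \left(-21 + \left(13 - 10\right)\right) = 7 \left(-21 + 3\right) = 7 \left(-18\right) = -126$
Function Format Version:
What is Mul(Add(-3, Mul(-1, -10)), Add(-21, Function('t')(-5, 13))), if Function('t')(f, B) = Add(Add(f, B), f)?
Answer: -126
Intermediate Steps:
Function('t')(f, B) = Add(B, Mul(2, f)) (Function('t')(f, B) = Add(Add(B, f), f) = Add(B, Mul(2, f)))
Mul(Add(-3, Mul(-1, -10)), Add(-21, Function('t')(-5, 13))) = Mul(Add(-3, Mul(-1, -10)), Add(-21, Add(13, Mul(2, -5)))) = Mul(Add(-3, 10), Add(-21, Add(13, -10))) = Mul(7, Add(-21, 3)) = Mul(7, -18) = -126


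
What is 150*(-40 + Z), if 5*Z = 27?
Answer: -5190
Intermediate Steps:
Z = 27/5 (Z = (⅕)*27 = 27/5 ≈ 5.4000)
150*(-40 + Z) = 150*(-40 + 27/5) = 150*(-173/5) = -5190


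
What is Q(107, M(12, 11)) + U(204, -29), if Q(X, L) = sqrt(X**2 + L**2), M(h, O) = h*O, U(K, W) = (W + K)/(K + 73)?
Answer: 175/277 + sqrt(28873) ≈ 170.55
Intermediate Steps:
U(K, W) = (K + W)/(73 + K)
M(h, O) = O*h
Q(X, L) = sqrt(L**2 + X**2)
Q(107, M(12, 11)) + U(204, -29) = sqrt((11*12)**2 + 107**2) + (204 - 29)/(73 + 204) = sqrt(132**2 + 11449) + 175/277 = sqrt(17424 + 11449) + (1/277)*175 = sqrt(28873) + 175/277 = 175/277 + sqrt(28873)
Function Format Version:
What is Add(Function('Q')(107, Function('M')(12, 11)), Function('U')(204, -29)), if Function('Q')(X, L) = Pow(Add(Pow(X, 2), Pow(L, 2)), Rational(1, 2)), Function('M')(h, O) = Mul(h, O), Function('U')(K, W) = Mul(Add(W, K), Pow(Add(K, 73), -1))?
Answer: Add(Rational(175, 277), Pow(28873, Rational(1, 2))) ≈ 170.55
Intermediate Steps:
Function('U')(K, W) = Mul(Pow(Add(73, K), -1), Add(K, W)) (Function('U')(K, W) = Mul(Add(K, W), Pow(Add(73, K), -1)) = Mul(Pow(Add(73, K), -1), Add(K, W)))
Function('M')(h, O) = Mul(O, h)
Function('Q')(X, L) = Pow(Add(Pow(L, 2), Pow(X, 2)), Rational(1, 2))
Add(Function('Q')(107, Function('M')(12, 11)), Function('U')(204, -29)) = Add(Pow(Add(Pow(Mul(11, 12), 2), Pow(107, 2)), Rational(1, 2)), Mul(Pow(Add(73, 204), -1), Add(204, -29))) = Add(Pow(Add(Pow(132, 2), 11449), Rational(1, 2)), Mul(Pow(277, -1), 175)) = Add(Pow(Add(17424, 11449), Rational(1, 2)), Mul(Rational(1, 277), 175)) = Add(Pow(28873, Rational(1, 2)), Rational(175, 277)) = Add(Rational(175, 277), Pow(28873, Rational(1, 2)))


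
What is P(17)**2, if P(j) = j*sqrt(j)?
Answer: 4913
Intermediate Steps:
P(j) = j**(3/2)
P(17)**2 = (17**(3/2))**2 = (17*sqrt(17))**2 = 4913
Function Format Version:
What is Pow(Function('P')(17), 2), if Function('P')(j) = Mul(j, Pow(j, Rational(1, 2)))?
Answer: 4913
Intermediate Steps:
Function('P')(j) = Pow(j, Rational(3, 2))
Pow(Function('P')(17), 2) = Pow(Pow(17, Rational(3, 2)), 2) = Pow(Mul(17, Pow(17, Rational(1, 2))), 2) = 4913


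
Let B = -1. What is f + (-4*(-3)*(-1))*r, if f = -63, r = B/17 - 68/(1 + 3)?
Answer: 2409/17 ≈ 141.71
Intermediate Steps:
r = -290/17 (r = -1/17 - 68/(1 + 3) = -1*1/17 - 68/(1*4) = -1/17 - 68/4 = -1/17 - 68*1/4 = -1/17 - 17 = -290/17 ≈ -17.059)
f + (-4*(-3)*(-1))*r = -63 + (-4*(-3)*(-1))*(-290/17) = -63 + (12*(-1))*(-290/17) = -63 - 12*(-290/17) = -63 + 3480/17 = 2409/17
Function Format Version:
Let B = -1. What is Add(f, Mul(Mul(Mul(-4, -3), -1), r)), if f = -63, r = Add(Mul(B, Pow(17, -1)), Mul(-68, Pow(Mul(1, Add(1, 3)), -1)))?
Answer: Rational(2409, 17) ≈ 141.71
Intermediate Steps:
r = Rational(-290, 17) (r = Add(Mul(-1, Pow(17, -1)), Mul(-68, Pow(Mul(1, Add(1, 3)), -1))) = Add(Mul(-1, Rational(1, 17)), Mul(-68, Pow(Mul(1, 4), -1))) = Add(Rational(-1, 17), Mul(-68, Pow(4, -1))) = Add(Rational(-1, 17), Mul(-68, Rational(1, 4))) = Add(Rational(-1, 17), -17) = Rational(-290, 17) ≈ -17.059)
Add(f, Mul(Mul(Mul(-4, -3), -1), r)) = Add(-63, Mul(Mul(Mul(-4, -3), -1), Rational(-290, 17))) = Add(-63, Mul(Mul(12, -1), Rational(-290, 17))) = Add(-63, Mul(-12, Rational(-290, 17))) = Add(-63, Rational(3480, 17)) = Rational(2409, 17)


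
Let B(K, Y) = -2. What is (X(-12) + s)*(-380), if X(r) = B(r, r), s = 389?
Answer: -147060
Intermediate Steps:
X(r) = -2
(X(-12) + s)*(-380) = (-2 + 389)*(-380) = 387*(-380) = -147060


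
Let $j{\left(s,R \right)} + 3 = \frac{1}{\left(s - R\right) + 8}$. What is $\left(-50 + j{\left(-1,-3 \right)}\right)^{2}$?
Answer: $\frac{279841}{100} \approx 2798.4$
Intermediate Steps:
$j{\left(s,R \right)} = -3 + \frac{1}{8 + s - R}$ ($j{\left(s,R \right)} = -3 + \frac{1}{\left(s - R\right) + 8} = -3 + \frac{1}{8 + s - R}$)
$\left(-50 + j{\left(-1,-3 \right)}\right)^{2} = \left(-50 + \frac{-23 - -3 + 3 \left(-3\right)}{8 - 1 - -3}\right)^{2} = \left(-50 + \frac{-23 + 3 - 9}{8 - 1 + 3}\right)^{2} = \left(-50 + \frac{1}{10} \left(-29\right)\right)^{2} = \left(-50 - \frac{29}{10}\right)^{2} = \left(- \frac{529}{10}\right)^{2} = \frac{279841}{100}$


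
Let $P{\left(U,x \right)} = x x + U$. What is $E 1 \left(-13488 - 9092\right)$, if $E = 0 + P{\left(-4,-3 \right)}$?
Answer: $-112900$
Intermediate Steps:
$P{\left(U,x \right)} = U + x^{2}$ ($P{\left(U,x \right)} = x^{2} + U = U + x^{2}$)
$E = 5$ ($E = 0 - \left(4 - \left(-3\right)^{2}\right) = 0 + \left(-4 + 9\right) = 0 + 5 = 5$)
$E 1 \left(-13488 - 9092\right) = 5 \cdot 1 \left(-13488 - 9092\right) = 5 \left(-22580\right) = -112900$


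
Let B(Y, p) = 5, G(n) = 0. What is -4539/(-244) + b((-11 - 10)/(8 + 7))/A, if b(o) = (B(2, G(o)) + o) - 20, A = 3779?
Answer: 85744397/4610380 ≈ 18.598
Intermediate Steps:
b(o) = -15 + o (b(o) = (5 + o) - 20 = -15 + o)
-4539/(-244) + b((-11 - 10)/(8 + 7))/A = -4539/(-244) + (-15 + (-11 - 10)/(8 + 7))/3779 = -4539*(-1/244) + (-15 - 21/15)*(1/3779) = 4539/244 + (-15 - 21*1/15)*(1/3779) = 4539/244 + (-15 - 7/5)*(1/3779) = 4539/244 - 82/5*1/3779 = 4539/244 - 82/18895 = 85744397/4610380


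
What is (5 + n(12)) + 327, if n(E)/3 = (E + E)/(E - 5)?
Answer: 2396/7 ≈ 342.29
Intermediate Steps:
n(E) = 6*E/(-5 + E) (n(E) = 3*((E + E)/(E - 5)) = 3*((2*E)/(-5 + E)) = 3*(2*E/(-5 + E)) = 6*E/(-5 + E))
(5 + n(12)) + 327 = (5 + 6*12/(-5 + 12)) + 327 = (5 + 6*12/7) + 327 = (5 + 6*12*(⅐)) + 327 = (5 + 72/7) + 327 = 107/7 + 327 = 2396/7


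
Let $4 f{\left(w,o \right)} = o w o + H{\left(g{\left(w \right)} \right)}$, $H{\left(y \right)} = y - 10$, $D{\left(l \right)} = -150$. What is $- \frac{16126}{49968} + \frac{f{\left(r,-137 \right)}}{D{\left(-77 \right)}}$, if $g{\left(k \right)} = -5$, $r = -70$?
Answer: $\frac{136751107}{62460} \approx 2189.4$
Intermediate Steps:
$H{\left(y \right)} = -10 + y$
$f{\left(w,o \right)} = - \frac{15}{4} + \frac{w o^{2}}{4}$ ($f{\left(w,o \right)} = \frac{o w o - 15}{4} = \frac{w o^{2} - 15}{4} = \frac{-15 + w o^{2}}{4} = - \frac{15}{4} + \frac{w o^{2}}{4}$)
$- \frac{16126}{49968} + \frac{f{\left(r,-137 \right)}}{D{\left(-77 \right)}} = - \frac{16126}{49968} + \frac{- \frac{15}{4} + \frac{1}{4} \left(-70\right) \left(-137\right)^{2}}{-150} = \left(-16126\right) \frac{1}{49968} + \left(- \frac{15}{4} + \frac{1}{4} \left(-70\right) 18769\right) \left(- \frac{1}{150}\right) = - \frac{8063}{24984} + \left(- \frac{15}{4} - \frac{656915}{2}\right) \left(- \frac{1}{150}\right) = - \frac{8063}{24984} - - \frac{262769}{120} = - \frac{8063}{24984} + \frac{262769}{120} = \frac{136751107}{62460}$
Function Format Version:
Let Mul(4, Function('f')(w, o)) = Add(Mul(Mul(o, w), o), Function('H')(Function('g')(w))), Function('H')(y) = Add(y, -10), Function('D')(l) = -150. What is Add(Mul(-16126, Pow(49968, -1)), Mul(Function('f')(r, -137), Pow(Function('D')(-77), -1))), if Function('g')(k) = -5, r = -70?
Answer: Rational(136751107, 62460) ≈ 2189.4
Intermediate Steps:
Function('H')(y) = Add(-10, y)
Function('f')(w, o) = Add(Rational(-15, 4), Mul(Rational(1, 4), w, Pow(o, 2))) (Function('f')(w, o) = Mul(Rational(1, 4), Add(Mul(Mul(o, w), o), Add(-10, -5))) = Mul(Rational(1, 4), Add(Mul(w, Pow(o, 2)), -15)) = Mul(Rational(1, 4), Add(-15, Mul(w, Pow(o, 2)))) = Add(Rational(-15, 4), Mul(Rational(1, 4), w, Pow(o, 2))))
Add(Mul(-16126, Pow(49968, -1)), Mul(Function('f')(r, -137), Pow(Function('D')(-77), -1))) = Add(Mul(-16126, Pow(49968, -1)), Mul(Add(Rational(-15, 4), Mul(Rational(1, 4), -70, Pow(-137, 2))), Pow(-150, -1))) = Add(Mul(-16126, Rational(1, 49968)), Mul(Add(Rational(-15, 4), Mul(Rational(1, 4), -70, 18769)), Rational(-1, 150))) = Add(Rational(-8063, 24984), Mul(Add(Rational(-15, 4), Rational(-656915, 2)), Rational(-1, 150))) = Add(Rational(-8063, 24984), Mul(Rational(-1313845, 4), Rational(-1, 150))) = Add(Rational(-8063, 24984), Rational(262769, 120)) = Rational(136751107, 62460)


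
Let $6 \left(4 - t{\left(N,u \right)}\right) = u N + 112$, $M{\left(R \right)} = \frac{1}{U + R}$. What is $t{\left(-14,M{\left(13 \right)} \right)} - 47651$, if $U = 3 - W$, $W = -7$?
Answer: $- \frac{1096308}{23} \approx -47666.0$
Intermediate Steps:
$U = 10$ ($U = 3 - -7 = 3 + 7 = 10$)
$M{\left(R \right)} = \frac{1}{10 + R}$
$t{\left(N,u \right)} = - \frac{44}{3} - \frac{N u}{6}$ ($t{\left(N,u \right)} = 4 - \frac{u N + 112}{6} = 4 - \frac{N u + 112}{6} = 4 - \frac{112 + N u}{6} = 4 - \left(\frac{56}{3} + \frac{N u}{6}\right) = - \frac{44}{3} - \frac{N u}{6}$)
$t{\left(-14,M{\left(13 \right)} \right)} - 47651 = \left(- \frac{44}{3} - - \frac{7}{3 \left(10 + 13\right)}\right) - 47651 = \left(- \frac{44}{3} - - \frac{7}{3 \cdot 23}\right) - 47651 = \left(- \frac{44}{3} - \left(- \frac{7}{3}\right) \frac{1}{23}\right) - 47651 = \left(- \frac{44}{3} + \frac{7}{69}\right) - 47651 = - \frac{335}{23} - 47651 = - \frac{1096308}{23}$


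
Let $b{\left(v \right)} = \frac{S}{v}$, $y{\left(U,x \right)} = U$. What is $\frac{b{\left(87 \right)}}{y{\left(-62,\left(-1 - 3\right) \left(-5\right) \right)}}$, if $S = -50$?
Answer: $\frac{25}{2697} \approx 0.0092696$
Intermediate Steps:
$b{\left(v \right)} = - \frac{50}{v}$
$\frac{b{\left(87 \right)}}{y{\left(-62,\left(-1 - 3\right) \left(-5\right) \right)}} = \frac{\left(-50\right) \frac{1}{87}}{-62} = \left(-50\right) \frac{1}{87} \left(- \frac{1}{62}\right) = \left(- \frac{50}{87}\right) \left(- \frac{1}{62}\right) = \frac{25}{2697}$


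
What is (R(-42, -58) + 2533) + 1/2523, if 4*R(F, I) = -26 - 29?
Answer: 25424275/10092 ≈ 2519.3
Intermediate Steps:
R(F, I) = -55/4 (R(F, I) = (-26 - 29)/4 = (¼)*(-55) = -55/4)
(R(-42, -58) + 2533) + 1/2523 = (-55/4 + 2533) + 1/2523 = 10077/4 + 1/2523 = 25424275/10092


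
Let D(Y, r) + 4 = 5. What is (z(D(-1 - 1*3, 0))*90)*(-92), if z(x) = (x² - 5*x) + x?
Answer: 24840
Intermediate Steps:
D(Y, r) = 1 (D(Y, r) = -4 + 5 = 1)
z(x) = x² - 4*x
(z(D(-1 - 1*3, 0))*90)*(-92) = ((1*(-4 + 1))*90)*(-92) = ((1*(-3))*90)*(-92) = -3*90*(-92) = -270*(-92) = 24840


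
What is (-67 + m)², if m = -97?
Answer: 26896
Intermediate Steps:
(-67 + m)² = (-67 - 97)² = (-164)² = 26896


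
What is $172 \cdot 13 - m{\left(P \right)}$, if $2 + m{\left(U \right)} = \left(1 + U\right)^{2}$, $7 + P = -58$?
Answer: $-1858$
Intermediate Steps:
$P = -65$ ($P = -7 - 58 = -65$)
$m{\left(U \right)} = -2 + \left(1 + U\right)^{2}$
$172 \cdot 13 - m{\left(P \right)} = 172 \cdot 13 - \left(-2 + \left(1 - 65\right)^{2}\right) = 2236 - \left(-2 + \left(-64\right)^{2}\right) = 2236 - \left(-2 + 4096\right) = 2236 - 4094 = -1858$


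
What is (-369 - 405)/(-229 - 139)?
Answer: 387/184 ≈ 2.1033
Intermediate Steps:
(-369 - 405)/(-229 - 139) = -774/(-368) = -774*(-1/368) = 387/184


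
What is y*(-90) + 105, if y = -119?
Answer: 10815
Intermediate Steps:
y*(-90) + 105 = -119*(-90) + 105 = 10710 + 105 = 10815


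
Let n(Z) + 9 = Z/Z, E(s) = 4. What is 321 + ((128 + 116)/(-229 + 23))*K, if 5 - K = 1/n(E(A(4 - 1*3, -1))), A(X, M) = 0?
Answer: 129751/412 ≈ 314.93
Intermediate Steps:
n(Z) = -8 (n(Z) = -9 + Z/Z = -9 + 1 = -8)
K = 41/8 (K = 5 - 1/(-8) = 5 - 1*(-⅛) = 5 + ⅛ = 41/8 ≈ 5.1250)
321 + ((128 + 116)/(-229 + 23))*K = 321 + ((128 + 116)/(-229 + 23))*(41/8) = 321 + (244/(-206))*(41/8) = 321 + (244*(-1/206))*(41/8) = 321 - 122/103*41/8 = 321 - 2501/412 = 129751/412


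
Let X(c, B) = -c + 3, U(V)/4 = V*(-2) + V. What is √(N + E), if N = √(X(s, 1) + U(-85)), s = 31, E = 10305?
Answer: √(10305 + 2*√78) ≈ 101.60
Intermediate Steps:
U(V) = -4*V (U(V) = 4*(V*(-2) + V) = 4*(-2*V + V) = 4*(-V) = -4*V)
X(c, B) = 3 - c
N = 2*√78 (N = √((3 - 1*31) - 4*(-85)) = √((3 - 31) + 340) = √(-28 + 340) = √312 = 2*√78 ≈ 17.664)
√(N + E) = √(2*√78 + 10305) = √(10305 + 2*√78)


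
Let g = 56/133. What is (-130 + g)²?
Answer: 6061444/361 ≈ 16791.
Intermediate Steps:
g = 8/19 (g = 56*(1/133) = 8/19 ≈ 0.42105)
(-130 + g)² = (-130 + 8/19)² = (-2462/19)² = 6061444/361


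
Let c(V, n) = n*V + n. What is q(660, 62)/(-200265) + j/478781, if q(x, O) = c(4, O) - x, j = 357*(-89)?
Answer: -1239089299/19176615393 ≈ -0.064615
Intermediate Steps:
j = -31773
c(V, n) = n + V*n (c(V, n) = V*n + n = n + V*n)
q(x, O) = -x + 5*O (q(x, O) = O*(1 + 4) - x = O*5 - x = 5*O - x = -x + 5*O)
q(660, 62)/(-200265) + j/478781 = (-1*660 + 5*62)/(-200265) - 31773/478781 = (-660 + 310)*(-1/200265) - 31773*1/478781 = -350*(-1/200265) - 31773/478781 = 70/40053 - 31773/478781 = -1239089299/19176615393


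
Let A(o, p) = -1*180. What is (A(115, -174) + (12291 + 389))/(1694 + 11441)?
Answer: 2500/2627 ≈ 0.95166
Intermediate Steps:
A(o, p) = -180
(A(115, -174) + (12291 + 389))/(1694 + 11441) = (-180 + (12291 + 389))/(1694 + 11441) = (-180 + 12680)/13135 = 12500*(1/13135) = 2500/2627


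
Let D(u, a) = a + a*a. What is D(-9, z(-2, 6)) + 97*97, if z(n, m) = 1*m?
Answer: 9451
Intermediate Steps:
z(n, m) = m
D(u, a) = a + a**2
D(-9, z(-2, 6)) + 97*97 = 6*(1 + 6) + 97*97 = 6*7 + 9409 = 42 + 9409 = 9451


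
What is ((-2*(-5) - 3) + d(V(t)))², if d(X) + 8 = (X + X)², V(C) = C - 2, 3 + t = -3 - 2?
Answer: 159201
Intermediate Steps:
t = -8 (t = -3 + (-3 - 2) = -3 - 5 = -8)
V(C) = -2 + C
d(X) = -8 + 4*X² (d(X) = -8 + (X + X)² = -8 + (2*X)² = -8 + 4*X²)
((-2*(-5) - 3) + d(V(t)))² = ((-2*(-5) - 3) + (-8 + 4*(-2 - 8)²))² = ((10 - 3) + (-8 + 4*(-10)²))² = (7 + (-8 + 4*100))² = (7 + (-8 + 400))² = (7 + 392)² = 399² = 159201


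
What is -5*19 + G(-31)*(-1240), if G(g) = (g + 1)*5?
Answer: 185905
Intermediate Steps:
G(g) = 5 + 5*g (G(g) = (1 + g)*5 = 5 + 5*g)
-5*19 + G(-31)*(-1240) = -5*19 + (5 + 5*(-31))*(-1240) = -95 + (5 - 155)*(-1240) = -95 - 150*(-1240) = -95 + 186000 = 185905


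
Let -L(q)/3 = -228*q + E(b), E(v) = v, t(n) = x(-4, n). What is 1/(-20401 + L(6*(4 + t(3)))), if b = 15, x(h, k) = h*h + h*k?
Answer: 1/12386 ≈ 8.0736e-5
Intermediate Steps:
x(h, k) = h² + h*k
t(n) = 16 - 4*n (t(n) = -4*(-4 + n) = 16 - 4*n)
L(q) = -45 + 684*q (L(q) = -3*(-228*q + 15) = -3*(15 - 228*q) = -45 + 684*q)
1/(-20401 + L(6*(4 + t(3)))) = 1/(-20401 + (-45 + 684*(6*(4 + (16 - 4*3))))) = 1/(-20401 + (-45 + 684*(6*(4 + (16 - 12))))) = 1/(-20401 + (-45 + 684*(6*(4 + 4)))) = 1/(-20401 + (-45 + 684*(6*8))) = 1/(-20401 + (-45 + 684*48)) = 1/(-20401 + (-45 + 32832)) = 1/(-20401 + 32787) = 1/12386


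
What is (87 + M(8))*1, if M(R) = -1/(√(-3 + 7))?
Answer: 173/2 ≈ 86.500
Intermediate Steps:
M(R) = -½ (M(R) = -1/(√4) = -1/2 = -1*½ = -½)
(87 + M(8))*1 = (87 - ½)*1 = (173/2)*1 = 173/2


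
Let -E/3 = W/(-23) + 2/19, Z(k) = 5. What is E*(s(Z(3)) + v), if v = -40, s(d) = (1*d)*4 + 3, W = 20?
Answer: -17034/437 ≈ -38.979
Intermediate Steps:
s(d) = 3 + 4*d (s(d) = d*4 + 3 = 4*d + 3 = 3 + 4*d)
E = 1002/437 (E = -3*(20/(-23) + 2/19) = -3*(20*(-1/23) + 2*(1/19)) = -3*(-20/23 + 2/19) = -3*(-334/437) = 1002/437 ≈ 2.2929)
E*(s(Z(3)) + v) = 1002*((3 + 4*5) - 40)/437 = 1002*((3 + 20) - 40)/437 = 1002*(23 - 40)/437 = (1002/437)*(-17) = -17034/437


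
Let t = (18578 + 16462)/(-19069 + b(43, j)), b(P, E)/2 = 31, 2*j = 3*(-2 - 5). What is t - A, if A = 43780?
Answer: -832161500/19007 ≈ -43782.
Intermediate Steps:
j = -21/2 (j = (3*(-2 - 5))/2 = (3*(-7))/2 = (1/2)*(-21) = -21/2 ≈ -10.500)
b(P, E) = 62 (b(P, E) = 2*31 = 62)
t = -35040/19007 (t = (18578 + 16462)/(-19069 + 62) = 35040/(-19007) = 35040*(-1/19007) = -35040/19007 ≈ -1.8435)
t - A = -35040/19007 - 1*43780 = -35040/19007 - 43780 = -832161500/19007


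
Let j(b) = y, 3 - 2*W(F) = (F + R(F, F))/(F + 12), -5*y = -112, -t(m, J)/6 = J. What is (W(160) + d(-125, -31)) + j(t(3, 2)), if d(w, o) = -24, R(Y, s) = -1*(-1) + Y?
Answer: -1777/1720 ≈ -1.0331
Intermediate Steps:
t(m, J) = -6*J
R(Y, s) = 1 + Y
y = 112/5 (y = -⅕*(-112) = 112/5 ≈ 22.400)
W(F) = 3/2 - (1 + 2*F)/(2*(12 + F)) (W(F) = 3/2 - (F + (1 + F))/(2*(F + 12)) = 3/2 - (1 + 2*F)/(2*(12 + F)))
j(b) = 112/5
(W(160) + d(-125, -31)) + j(t(3, 2)) = ((35 + 160)/(2*(12 + 160)) - 24) + 112/5 = ((½)*195/172 - 24) + 112/5 = ((½)*(1/172)*195 - 24) + 112/5 = (195/344 - 24) + 112/5 = -8061/344 + 112/5 = -1777/1720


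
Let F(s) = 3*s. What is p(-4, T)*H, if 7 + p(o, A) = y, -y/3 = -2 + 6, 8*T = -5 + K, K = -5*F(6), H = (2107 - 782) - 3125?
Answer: 34200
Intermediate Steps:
H = -1800 (H = 1325 - 3125 = -1800)
K = -90 (K = -15*6 = -5*18 = -90)
T = -95/8 (T = (-5 - 90)/8 = (⅛)*(-95) = -95/8 ≈ -11.875)
y = -12 (y = -3*(-2 + 6) = -3*4 = -12)
p(o, A) = -19 (p(o, A) = -7 - 12 = -19)
p(-4, T)*H = -19*(-1800) = 34200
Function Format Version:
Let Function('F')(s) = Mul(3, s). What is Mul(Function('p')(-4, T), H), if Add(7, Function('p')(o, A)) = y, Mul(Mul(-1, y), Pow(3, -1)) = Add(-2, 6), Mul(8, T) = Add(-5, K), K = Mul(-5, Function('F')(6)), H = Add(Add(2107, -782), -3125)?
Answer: 34200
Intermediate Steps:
H = -1800 (H = Add(1325, -3125) = -1800)
K = -90 (K = Mul(-5, Mul(3, 6)) = Mul(-5, 18) = -90)
T = Rational(-95, 8) (T = Mul(Rational(1, 8), Add(-5, -90)) = Mul(Rational(1, 8), -95) = Rational(-95, 8) ≈ -11.875)
y = -12 (y = Mul(-3, Add(-2, 6)) = Mul(-3, 4) = -12)
Function('p')(o, A) = -19 (Function('p')(o, A) = Add(-7, -12) = -19)
Mul(Function('p')(-4, T), H) = Mul(-19, -1800) = 34200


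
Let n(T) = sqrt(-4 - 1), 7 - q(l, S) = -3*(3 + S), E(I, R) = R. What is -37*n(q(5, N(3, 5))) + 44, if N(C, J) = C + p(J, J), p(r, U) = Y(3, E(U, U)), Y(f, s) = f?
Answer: 44 - 37*I*sqrt(5) ≈ 44.0 - 82.734*I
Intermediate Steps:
p(r, U) = 3
N(C, J) = 3 + C (N(C, J) = C + 3 = 3 + C)
q(l, S) = 16 + 3*S (q(l, S) = 7 - (-3)*(3 + S) = 7 - (-9 - 3*S) = 7 + (9 + 3*S) = 16 + 3*S)
n(T) = I*sqrt(5) (n(T) = sqrt(-5) = I*sqrt(5))
-37*n(q(5, N(3, 5))) + 44 = -37*I*sqrt(5) + 44 = 44 - 37*I*sqrt(5)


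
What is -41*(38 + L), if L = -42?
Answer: 164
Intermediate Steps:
-41*(38 + L) = -41*(38 - 42) = -41*(-4) = 164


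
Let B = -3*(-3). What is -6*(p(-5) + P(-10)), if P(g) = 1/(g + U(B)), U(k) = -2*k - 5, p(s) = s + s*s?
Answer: -1318/11 ≈ -119.82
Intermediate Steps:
B = 9
p(s) = s + s²
U(k) = -5 - 2*k
P(g) = 1/(-23 + g) (P(g) = 1/(g + (-5 - 2*9)) = 1/(g + (-5 - 18)) = 1/(g - 23) = 1/(-23 + g))
-6*(p(-5) + P(-10)) = -6*(-5*(1 - 5) + 1/(-23 - 10)) = -6*(-5*(-4) + 1/(-33)) = -6*(20 - 1/33) = -6*659/33 = -1318/11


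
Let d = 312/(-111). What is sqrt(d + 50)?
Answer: 3*sqrt(7178)/37 ≈ 6.8694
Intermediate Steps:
d = -104/37 (d = 312*(-1/111) = -104/37 ≈ -2.8108)
sqrt(d + 50) = sqrt(-104/37 + 50) = sqrt(1746/37) = 3*sqrt(7178)/37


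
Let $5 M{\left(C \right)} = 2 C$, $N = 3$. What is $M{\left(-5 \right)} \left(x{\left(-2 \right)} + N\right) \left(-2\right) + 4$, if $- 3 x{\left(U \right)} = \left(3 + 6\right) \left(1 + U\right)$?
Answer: $28$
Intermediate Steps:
$x{\left(U \right)} = -3 - 3 U$ ($x{\left(U \right)} = - \frac{\left(3 + 6\right) \left(1 + U\right)}{3} = - \frac{9 \left(1 + U\right)}{3} = - \frac{9 + 9 U}{3} = -3 - 3 U$)
$M{\left(C \right)} = \frac{2 C}{5}$
$M{\left(-5 \right)} \left(x{\left(-2 \right)} + N\right) \left(-2\right) + 4 = \frac{2}{5} \left(-5\right) \left(\left(-3 - -6\right) + 3\right) \left(-2\right) + 4 = - 2 \left(\left(-3 + 6\right) + 3\right) \left(-2\right) + 4 = - 2 \left(3 + 3\right) \left(-2\right) + 4 = - 2 \cdot 6 \left(-2\right) + 4 = \left(-2\right) \left(-12\right) + 4 = 24 + 4 = 28$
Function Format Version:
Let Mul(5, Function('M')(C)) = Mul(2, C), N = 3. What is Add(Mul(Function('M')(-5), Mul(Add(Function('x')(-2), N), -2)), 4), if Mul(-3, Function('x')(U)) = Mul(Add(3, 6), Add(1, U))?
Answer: 28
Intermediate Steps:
Function('x')(U) = Add(-3, Mul(-3, U)) (Function('x')(U) = Mul(Rational(-1, 3), Mul(Add(3, 6), Add(1, U))) = Mul(Rational(-1, 3), Mul(9, Add(1, U))) = Mul(Rational(-1, 3), Add(9, Mul(9, U))) = Add(-3, Mul(-3, U)))
Function('M')(C) = Mul(Rational(2, 5), C) (Function('M')(C) = Mul(Rational(1, 5), Mul(2, C)) = Mul(Rational(2, 5), C))
Add(Mul(Function('M')(-5), Mul(Add(Function('x')(-2), N), -2)), 4) = Add(Mul(Mul(Rational(2, 5), -5), Mul(Add(Add(-3, Mul(-3, -2)), 3), -2)), 4) = Add(Mul(-2, Mul(Add(Add(-3, 6), 3), -2)), 4) = Add(Mul(-2, Mul(Add(3, 3), -2)), 4) = Add(Mul(-2, Mul(6, -2)), 4) = Add(Mul(-2, -12), 4) = Add(24, 4) = 28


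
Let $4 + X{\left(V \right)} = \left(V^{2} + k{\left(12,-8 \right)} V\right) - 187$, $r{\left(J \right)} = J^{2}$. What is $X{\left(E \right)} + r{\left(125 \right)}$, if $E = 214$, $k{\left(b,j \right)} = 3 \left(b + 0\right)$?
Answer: $68934$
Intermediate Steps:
$k{\left(b,j \right)} = 3 b$
$X{\left(V \right)} = -191 + V^{2} + 36 V$ ($X{\left(V \right)} = -4 - \left(187 - V^{2} - 3 \cdot 12 V\right) = -4 - \left(187 - V^{2} - 36 V\right) = -4 + \left(-187 + V^{2} + 36 V\right) = -191 + V^{2} + 36 V$)
$X{\left(E \right)} + r{\left(125 \right)} = \left(-191 + 214^{2} + 36 \cdot 214\right) + 125^{2} = \left(-191 + 45796 + 7704\right) + 15625 = 53309 + 15625 = 68934$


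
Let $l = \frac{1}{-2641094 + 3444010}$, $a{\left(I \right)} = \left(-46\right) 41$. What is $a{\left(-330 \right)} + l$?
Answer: $- \frac{1514299575}{802916} \approx -1886.0$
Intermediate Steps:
$a{\left(I \right)} = -1886$
$l = \frac{1}{802916} \approx 1.2455 \cdot 10^{-6}$
$a{\left(-330 \right)} + l = -1886 + \frac{1}{802916} = - \frac{1514299575}{802916}$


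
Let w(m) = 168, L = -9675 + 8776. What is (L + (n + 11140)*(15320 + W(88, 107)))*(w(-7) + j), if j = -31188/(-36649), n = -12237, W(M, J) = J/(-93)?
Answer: -103997225659920/36649 ≈ -2.8377e+9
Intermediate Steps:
W(M, J) = -J/93 (W(M, J) = J*(-1/93) = -J/93)
L = -899
j = 31188/36649 (j = -31188*(-1/36649) = 31188/36649 ≈ 0.85099)
(L + (n + 11140)*(15320 + W(88, 107)))*(w(-7) + j) = (-899 + (-12237 + 11140)*(15320 - 1/93*107))*(168 + 31188/36649) = (-899 - 1097*(15320 - 107/93))*(6188220/36649) = (-899 - 1097*1424653/93)*(6188220/36649) = (-899 - 1562844341/93)*(6188220/36649) = -1562927948/93*6188220/36649 = -103997225659920/36649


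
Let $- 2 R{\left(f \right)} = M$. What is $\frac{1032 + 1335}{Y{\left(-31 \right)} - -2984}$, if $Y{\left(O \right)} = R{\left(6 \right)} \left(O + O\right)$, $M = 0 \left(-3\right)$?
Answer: $\frac{2367}{2984} \approx 0.79323$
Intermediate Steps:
$M = 0$
$R{\left(f \right)} = 0$ ($R{\left(f \right)} = \left(- \frac{1}{2}\right) 0 = 0$)
$Y{\left(O \right)} = 0$ ($Y{\left(O \right)} = 0 \left(O + O\right) = 0 \cdot 2 O = 0$)
$\frac{1032 + 1335}{Y{\left(-31 \right)} - -2984} = \frac{1032 + 1335}{0 - -2984} = \frac{2367}{0 + 2984} = \frac{2367}{2984}$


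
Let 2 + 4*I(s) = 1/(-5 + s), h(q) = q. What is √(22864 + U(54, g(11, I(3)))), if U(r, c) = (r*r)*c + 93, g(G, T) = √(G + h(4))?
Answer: √(22957 + 2916*√15) ≈ 185.07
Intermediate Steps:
I(s) = -½ + 1/(4*(-5 + s))
g(G, T) = √(4 + G) (g(G, T) = √(G + 4) = √(4 + G))
U(r, c) = 93 + c*r² (U(r, c) = r²*c + 93 = c*r² + 93 = 93 + c*r²)
√(22864 + U(54, g(11, I(3)))) = √(22864 + (93 + √(4 + 11)*54²)) = √(22864 + (93 + √15*2916)) = √(22864 + (93 + 2916*√15)) = √(22957 + 2916*√15)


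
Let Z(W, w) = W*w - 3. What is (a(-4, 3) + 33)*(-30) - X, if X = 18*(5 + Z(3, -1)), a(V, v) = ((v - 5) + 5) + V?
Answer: -942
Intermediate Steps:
Z(W, w) = -3 + W*w
a(V, v) = V + v (a(V, v) = ((-5 + v) + 5) + V = v + V = V + v)
X = -18 (X = 18*(5 + (-3 + 3*(-1))) = 18*(5 + (-3 - 3)) = 18*(5 - 6) = 18*(-1) = -18)
(a(-4, 3) + 33)*(-30) - X = ((-4 + 3) + 33)*(-30) - 1*(-18) = (-1 + 33)*(-30) + 18 = 32*(-30) + 18 = -960 + 18 = -942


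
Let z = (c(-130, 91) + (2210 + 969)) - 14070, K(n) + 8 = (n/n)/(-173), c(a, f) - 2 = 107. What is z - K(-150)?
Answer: -1863901/173 ≈ -10774.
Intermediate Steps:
c(a, f) = 109 (c(a, f) = 2 + 107 = 109)
K(n) = -1385/173 (K(n) = -8 + (n/n)/(-173) = -8 + 1*(-1/173) = -8 - 1/173 = -1385/173)
z = -10782 (z = (109 + (2210 + 969)) - 14070 = (109 + 3179) - 14070 = 3288 - 14070 = -10782)
z - K(-150) = -10782 - 1*(-1385/173) = -10782 + 1385/173 = -1863901/173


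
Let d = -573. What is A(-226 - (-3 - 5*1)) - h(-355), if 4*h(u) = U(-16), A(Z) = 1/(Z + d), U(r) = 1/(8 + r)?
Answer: 759/25312 ≈ 0.029986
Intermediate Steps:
A(Z) = 1/(-573 + Z) (A(Z) = 1/(Z - 573) = 1/(-573 + Z))
h(u) = -1/32 (h(u) = 1/(4*(8 - 16)) = (¼)/(-8) = (¼)*(-⅛) = -1/32)
A(-226 - (-3 - 5*1)) - h(-355) = 1/(-573 + (-226 - (-3 - 5*1))) - 1*(-1/32) = 1/(-573 + (-226 - (-3 - 5))) + 1/32 = 1/(-573 + (-226 - 1*(-8))) + 1/32 = 1/(-573 + (-226 + 8)) + 1/32 = 1/(-573 - 218) + 1/32 = 1/(-791) + 1/32 = -1/791 + 1/32 = 759/25312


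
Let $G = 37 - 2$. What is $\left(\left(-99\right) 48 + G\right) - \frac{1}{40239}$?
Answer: $- \frac{189807364}{40239} \approx -4717.0$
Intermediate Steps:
$G = 35$
$\left(\left(-99\right) 48 + G\right) - \frac{1}{40239} = \left(\left(-99\right) 48 + 35\right) - \frac{1}{40239} = \left(-4752 + 35\right) - \frac{1}{40239} = -4717 - \frac{1}{40239} = - \frac{189807364}{40239}$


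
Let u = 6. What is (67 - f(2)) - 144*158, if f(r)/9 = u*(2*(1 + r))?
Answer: -23009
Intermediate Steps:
f(r) = 108 + 108*r (f(r) = 9*(6*(2*(1 + r))) = 9*(6*(2 + 2*r)) = 9*(12 + 12*r) = 108 + 108*r)
(67 - f(2)) - 144*158 = (67 - (108 + 108*2)) - 144*158 = (67 - (108 + 216)) - 22752 = (67 - 1*324) - 22752 = (67 - 324) - 22752 = -257 - 22752 = -23009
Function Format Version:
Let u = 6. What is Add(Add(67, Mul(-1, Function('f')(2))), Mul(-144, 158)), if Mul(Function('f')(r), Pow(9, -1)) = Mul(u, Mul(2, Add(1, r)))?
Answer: -23009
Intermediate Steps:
Function('f')(r) = Add(108, Mul(108, r)) (Function('f')(r) = Mul(9, Mul(6, Mul(2, Add(1, r)))) = Mul(9, Mul(6, Add(2, Mul(2, r)))) = Mul(9, Add(12, Mul(12, r))) = Add(108, Mul(108, r)))
Add(Add(67, Mul(-1, Function('f')(2))), Mul(-144, 158)) = Add(Add(67, Mul(-1, Add(108, Mul(108, 2)))), Mul(-144, 158)) = Add(Add(67, Mul(-1, Add(108, 216))), -22752) = Add(Add(67, Mul(-1, 324)), -22752) = Add(Add(67, -324), -22752) = Add(-257, -22752) = -23009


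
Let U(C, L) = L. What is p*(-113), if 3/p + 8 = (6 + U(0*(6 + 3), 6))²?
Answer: -339/136 ≈ -2.4926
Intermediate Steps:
p = 3/136 (p = 3/(-8 + (6 + 6)²) = 3/(-8 + 12²) = 3/(-8 + 144) = 3/136 ≈ 0.022059)
p*(-113) = (3/136)*(-113) = -339/136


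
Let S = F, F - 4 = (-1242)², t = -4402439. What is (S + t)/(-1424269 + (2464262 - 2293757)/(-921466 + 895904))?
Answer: 73104022502/36407334683 ≈ 2.0079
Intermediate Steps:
F = 1542568 (F = 4 + (-1242)² = 4 + 1542564 = 1542568)
S = 1542568
(S + t)/(-1424269 + (2464262 - 2293757)/(-921466 + 895904)) = (1542568 - 4402439)/(-1424269 + (2464262 - 2293757)/(-921466 + 895904)) = -2859871/(-1424269 + 170505/(-25562)) = -2859871/(-1424269 + 170505*(-1/25562)) = -2859871/(-1424269 - 170505/25562) = -2859871/(-36407334683/25562) = -2859871*(-25562/36407334683) = 73104022502/36407334683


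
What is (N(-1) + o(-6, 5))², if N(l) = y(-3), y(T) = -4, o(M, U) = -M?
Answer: 4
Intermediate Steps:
N(l) = -4
(N(-1) + o(-6, 5))² = (-4 - 1*(-6))² = (-4 + 6)² = 2² = 4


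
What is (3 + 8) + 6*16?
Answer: 107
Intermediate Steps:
(3 + 8) + 6*16 = 11 + 96 = 107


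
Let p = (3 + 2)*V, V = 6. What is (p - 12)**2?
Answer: 324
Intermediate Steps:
p = 30 (p = (3 + 2)*6 = 5*6 = 30)
(p - 12)**2 = (30 - 12)**2 = 18**2 = 324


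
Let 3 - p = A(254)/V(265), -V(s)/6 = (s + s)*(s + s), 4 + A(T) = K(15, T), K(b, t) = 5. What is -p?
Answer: -5056201/1685400 ≈ -3.0000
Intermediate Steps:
A(T) = 1 (A(T) = -4 + 5 = 1)
V(s) = -24*s**2 (V(s) = -6*(s + s)*(s + s) = -6*2*s*2*s = -24*s**2)
p = 5056201/1685400 (p = 3 - 1/((-24*265**2)) = 3 - 1/((-24*70225)) = 3 - 1/(-1685400) = 3 - (-1)/1685400 = 3 - 1*(-1/1685400) = 3 + 1/1685400 = 5056201/1685400 ≈ 3.0000)
-p = -1*5056201/1685400 = -5056201/1685400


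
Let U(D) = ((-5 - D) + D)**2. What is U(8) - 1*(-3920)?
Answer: 3945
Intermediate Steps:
U(D) = 25 (U(D) = (-5)**2 = 25)
U(8) - 1*(-3920) = 25 - 1*(-3920) = 25 + 3920 = 3945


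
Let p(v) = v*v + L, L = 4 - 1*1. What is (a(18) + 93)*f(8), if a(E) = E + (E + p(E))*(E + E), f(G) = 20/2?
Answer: 125310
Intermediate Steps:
L = 3 (L = 4 - 1 = 3)
f(G) = 10 (f(G) = 20*(½) = 10)
p(v) = 3 + v² (p(v) = v*v + 3 = v² + 3 = 3 + v²)
a(E) = E + 2*E*(3 + E + E²) (a(E) = E + (E + (3 + E²))*(E + E) = E + (3 + E + E²)*(2*E) = E + 2*E*(3 + E + E²))
(a(18) + 93)*f(8) = (18*(7 + 2*18 + 2*18²) + 93)*10 = (18*(7 + 36 + 2*324) + 93)*10 = (18*(7 + 36 + 648) + 93)*10 = (18*691 + 93)*10 = (12438 + 93)*10 = 12531*10 = 125310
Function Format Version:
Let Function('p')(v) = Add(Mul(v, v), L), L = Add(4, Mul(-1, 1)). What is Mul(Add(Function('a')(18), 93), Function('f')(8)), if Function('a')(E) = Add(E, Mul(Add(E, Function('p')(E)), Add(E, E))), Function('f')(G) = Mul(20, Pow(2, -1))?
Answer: 125310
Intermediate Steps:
L = 3 (L = Add(4, -1) = 3)
Function('f')(G) = 10 (Function('f')(G) = Mul(20, Rational(1, 2)) = 10)
Function('p')(v) = Add(3, Pow(v, 2)) (Function('p')(v) = Add(Mul(v, v), 3) = Add(Pow(v, 2), 3) = Add(3, Pow(v, 2)))
Function('a')(E) = Add(E, Mul(2, E, Add(3, E, Pow(E, 2)))) (Function('a')(E) = Add(E, Mul(Add(E, Add(3, Pow(E, 2))), Add(E, E))) = Add(E, Mul(Add(3, E, Pow(E, 2)), Mul(2, E))) = Add(E, Mul(2, E, Add(3, E, Pow(E, 2)))))
Mul(Add(Function('a')(18), 93), Function('f')(8)) = Mul(Add(Mul(18, Add(7, Mul(2, 18), Mul(2, Pow(18, 2)))), 93), 10) = Mul(Add(Mul(18, Add(7, 36, Mul(2, 324))), 93), 10) = Mul(Add(Mul(18, Add(7, 36, 648)), 93), 10) = Mul(Add(Mul(18, 691), 93), 10) = Mul(Add(12438, 93), 10) = Mul(12531, 10) = 125310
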